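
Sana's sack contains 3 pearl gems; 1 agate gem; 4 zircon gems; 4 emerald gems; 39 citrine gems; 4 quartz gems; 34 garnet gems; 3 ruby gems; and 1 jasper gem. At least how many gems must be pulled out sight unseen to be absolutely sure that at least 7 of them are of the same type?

33

An adversary could hand out at most 6 gems per type (7 types run out sooner): 3 + 1 + 4 + 4 + 6 + 4 + 6 + 3 + 1 = 32 gems and still no type has 7.
One more gem lands in a type already at 6, so 33 draws are enough and 32 are not.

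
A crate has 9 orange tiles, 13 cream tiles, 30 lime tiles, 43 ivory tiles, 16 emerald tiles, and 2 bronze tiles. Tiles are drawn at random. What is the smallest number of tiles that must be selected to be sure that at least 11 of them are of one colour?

52

By the pigeonhole principle, the 6 colours are the holes; the tiles drawn are the pigeons.
To avoid 11 of any one colour, the worst case takes at most 10 of each colour, or every tile of a colour that has fewer than 10.
That gives 9 + 10 + 10 + 10 + 10 + 2 = 51 tiles with no colour reaching 11.
The next tile forces some colour to 11, so 51 + 1 = 52.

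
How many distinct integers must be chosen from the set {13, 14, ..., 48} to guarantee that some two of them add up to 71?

Group the elements by complementary pair {x, 71−x}: {23,48}, {24,47}, {25,46}, …, giving 13 two-element pairs and 10 integers whose partner 71−x falls outside [13,48].
By the pigeonhole principle, treating each of those 23 groups as a pigeonhole, one can pick one integer per group — 23 integers — with no two summing to 71.
The 24th integer lands in an occupied pair, forcing a sum of 71.

24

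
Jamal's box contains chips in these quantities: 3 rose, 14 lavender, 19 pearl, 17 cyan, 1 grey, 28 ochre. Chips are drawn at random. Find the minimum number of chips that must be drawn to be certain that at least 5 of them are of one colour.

Put each drawn chip into a box by colour. The largest draw with every box below 5 takes min(count, 4) from each colour; colours with fewer than 4 contribute all they have.
Σ min(cᵢ, 4) = 3 + 4 + 4 + 4 + 1 + 4 = 20.
Draw number 20 + 1 = 21 must push one box to 5.

21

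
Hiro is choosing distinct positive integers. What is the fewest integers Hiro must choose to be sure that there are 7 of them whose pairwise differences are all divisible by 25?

Integers whose pairwise differences are multiples of 25 are exactly those sharing a remainder mod 25. The 25 residue classes mod 25 are the pigeonholes.
With 150 integers one could put 6 in each residue class and have no class reach 7.
The 151st integer pushes some class to 7, so 25·6 + 1 = 151.

151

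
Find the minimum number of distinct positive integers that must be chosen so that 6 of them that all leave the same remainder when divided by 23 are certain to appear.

The 23 residue classes mod 23 are the pigeonholes.
With 115 integers one could put 5 in each residue class and have no class reach 6.
The 116th integer pushes some class to 6, so 23·5 + 1 = 116.

116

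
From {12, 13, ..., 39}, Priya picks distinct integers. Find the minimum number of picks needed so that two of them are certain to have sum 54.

Two chosen integers sum to 54 exactly when both halves of some pair {x, 54−x} with 15 ≤ x ≤ 54−x ≤ 39 are chosen — 12 such pairs.
The remaining 4 elements (those with no distinct partner in range) can never complete a 54-sum, so the worst case takes all of them and one from each pair: 4 + 12 = 16.
Pigeonhole: the 17th integer has to be the second member of some pair, so 16 + 1 = 17.

17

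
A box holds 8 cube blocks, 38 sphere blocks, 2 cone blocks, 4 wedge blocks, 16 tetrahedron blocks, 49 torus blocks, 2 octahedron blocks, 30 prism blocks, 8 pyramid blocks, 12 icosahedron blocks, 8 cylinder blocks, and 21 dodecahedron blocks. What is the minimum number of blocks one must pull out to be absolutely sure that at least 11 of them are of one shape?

By pigeonhole, put each drawn block into a box by shape. The largest draw with every box below 11 takes min(count, 10) from each shape; shapes with fewer than 10 contribute all they have.
Σ min(cᵢ, 10) = 8 + 10 + 2 + 4 + 10 + 10 + 2 + 10 + 8 + 10 + 8 + 10 = 92.
Draw number 92 + 1 = 93 must push one box to 11.

93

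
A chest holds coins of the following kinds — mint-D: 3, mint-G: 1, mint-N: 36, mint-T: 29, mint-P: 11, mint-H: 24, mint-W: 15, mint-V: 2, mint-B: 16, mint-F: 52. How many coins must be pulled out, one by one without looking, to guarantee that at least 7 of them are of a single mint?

49

An adversary could hand out at most 6 coins per mint (mint-D, mint-G, mint-V run out sooner): 3 + 1 + 6 + 6 + 6 + 6 + 6 + 2 + 6 + 6 = 48 coins and still no mint has 7.
By pigeonhole, one more coin lands in a mint already at 6, so 49 draws are enough and 48 are not.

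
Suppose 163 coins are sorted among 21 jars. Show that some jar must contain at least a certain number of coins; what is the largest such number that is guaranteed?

The 21 jars are the holes and the 163 coins are the pigeons.
If every jar held at most 7 coins, the total would be at most 21 × 7 = 147, which is less than 163.
So some jar holds at least ⌈163/21⌉ = 8 coins.

8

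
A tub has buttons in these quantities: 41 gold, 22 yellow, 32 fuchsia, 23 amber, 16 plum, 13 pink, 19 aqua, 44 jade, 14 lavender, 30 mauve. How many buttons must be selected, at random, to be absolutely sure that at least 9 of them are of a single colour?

81

An adversary could hand out at most 8 buttons per colour: 8 + 8 + 8 + 8 + 8 + 8 + 8 + 8 + 8 + 8 = 80 buttons and still no colour has 9.
By pigeonhole, one more button lands in a colour already at 8, so 81 draws are enough and 80 are not.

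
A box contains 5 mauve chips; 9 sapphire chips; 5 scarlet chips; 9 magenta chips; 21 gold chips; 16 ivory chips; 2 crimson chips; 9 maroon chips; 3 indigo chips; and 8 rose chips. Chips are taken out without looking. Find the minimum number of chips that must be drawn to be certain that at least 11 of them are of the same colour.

71

Put each drawn chip into a box by colour. The largest draw with every box below 11 takes min(count, 10) from each colour; colours with fewer than 10 contribute all they have.
Σ min(cᵢ, 10) = 5 + 9 + 5 + 9 + 10 + 10 + 2 + 9 + 3 + 8 = 70.
Draw number 70 + 1 = 71 must push one box to 11.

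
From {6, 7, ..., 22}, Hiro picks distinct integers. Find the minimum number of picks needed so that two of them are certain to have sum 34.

13

Group the elements by complementary pair {x, 34−x}: {12,22}, {13,21}, {14,20}, …, giving 5 two-element pairs, the single value 17 (it cannot pair with itself since the integers are distinct), and 6 integers whose partner 34−x falls outside [6,22].
Treating each of those 12 groups as a pigeonhole, one can pick one integer per group — 12 integers — with no two summing to 34.
The 13th integer lands in an occupied pair, forcing a sum of 34.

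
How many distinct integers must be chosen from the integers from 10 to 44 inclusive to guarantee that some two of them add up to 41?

25

Group the elements by complementary pair {x, 41−x}: {10,31}, {11,30}, {12,29}, …, giving 11 two-element pairs and 13 integers whose partner 41−x falls outside [10,44].
By pigeonhole, treating each of those 24 groups as a pigeonhole, one can pick one integer per group — 24 integers — with no two summing to 41.
The 25th integer lands in an occupied pair, forcing a sum of 41.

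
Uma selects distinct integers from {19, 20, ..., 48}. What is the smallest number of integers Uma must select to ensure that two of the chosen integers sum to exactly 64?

18

Group the elements by complementary pair {x, 64−x}: {19,45}, {20,44}, {21,43}, …, giving 13 two-element pairs, the single value 32 (it cannot pair with itself since the integers are distinct), and 3 integers whose partner 64−x falls outside [19,48].
Pigeonhole: treating each of those 17 groups as a pigeonhole, one can pick one integer per group — 17 integers — with no two summing to 64.
The 18th integer lands in an occupied pair, forcing a sum of 64.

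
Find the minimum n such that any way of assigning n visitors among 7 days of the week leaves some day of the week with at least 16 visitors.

With 105 visitors one could put exactly 15 in each of the 7 days of the week, and no day of the week would reach 16.
One more visitor must land in a day of the week that already has 15, giving it 16.
So 7 × 15 + 1 = 106 visitors are required.

106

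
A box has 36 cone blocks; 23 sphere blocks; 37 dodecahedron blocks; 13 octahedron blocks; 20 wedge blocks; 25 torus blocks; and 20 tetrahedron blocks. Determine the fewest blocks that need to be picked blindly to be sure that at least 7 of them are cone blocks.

In the worst case for collecting cone blocks, every non-cone block comes out first.
There are 23 + 37 + 13 + 20 + 25 + 20 = 138 non-cone blocks altogether.
After those, each further block must be cone, so 138 + 7 = 145 draws guarantee 7 cone blocks.

145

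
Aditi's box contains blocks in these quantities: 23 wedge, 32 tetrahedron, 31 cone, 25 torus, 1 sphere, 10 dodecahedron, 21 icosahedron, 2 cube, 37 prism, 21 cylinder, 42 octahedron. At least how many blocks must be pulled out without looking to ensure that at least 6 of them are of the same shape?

49

Pigeonhole: the 11 shapes are the holes; the blocks drawn are the pigeons.
To avoid 6 of any one shape, the worst case takes at most 5 of each shape, or every block of a shape that has fewer than 5.
That gives 5 + 5 + 5 + 5 + 1 + 5 + 5 + 2 + 5 + 5 + 5 = 48 blocks with no shape reaching 6.
The next block forces some shape to 6, so 48 + 1 = 49.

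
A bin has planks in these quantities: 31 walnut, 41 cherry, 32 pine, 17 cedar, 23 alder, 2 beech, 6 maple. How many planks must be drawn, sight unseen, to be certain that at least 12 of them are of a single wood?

An adversary could hand out at most 11 planks per wood (beech, maple run out sooner): 11 + 11 + 11 + 11 + 11 + 2 + 6 = 63 planks and still no wood has 12.
By the pigeonhole principle, one more plank lands in a wood already at 11, so 64 draws are enough and 63 are not.

64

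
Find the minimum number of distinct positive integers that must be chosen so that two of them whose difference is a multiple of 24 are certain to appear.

25

Integers whose pairwise differences are multiples of 24 are exactly those sharing a remainder mod 24. By pigeonhole, the 24 residue classes mod 24 are the pigeonholes.
With 24 integers one could put 1 in each residue class and have no class reach 2.
The 25th integer pushes some class to 2, so 24·1 + 1 = 25.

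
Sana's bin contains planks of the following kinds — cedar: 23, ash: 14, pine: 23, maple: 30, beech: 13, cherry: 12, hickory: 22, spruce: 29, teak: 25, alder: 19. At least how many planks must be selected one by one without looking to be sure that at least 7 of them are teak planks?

In the worst case for collecting teak planks, every non-teak plank comes out first.
There are 23 + 14 + 23 + 30 + 13 + 12 + 22 + 29 + 19 = 185 non-teak planks altogether.
After those, each further plank must be teak, so 185 + 7 = 192 draws guarantee 7 teak planks.

192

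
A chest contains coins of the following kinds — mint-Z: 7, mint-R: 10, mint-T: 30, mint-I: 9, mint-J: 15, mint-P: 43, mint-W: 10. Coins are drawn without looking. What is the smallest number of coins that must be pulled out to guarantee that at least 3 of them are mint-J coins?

In the worst case for collecting mint-J coins, every non-mint-J coin comes out first.
There are 7 + 10 + 30 + 9 + 43 + 10 = 109 non-mint-J coins altogether.
After those, each further coin must be mint-J, so 109 + 3 = 112 draws guarantee 3 mint-J coins.

112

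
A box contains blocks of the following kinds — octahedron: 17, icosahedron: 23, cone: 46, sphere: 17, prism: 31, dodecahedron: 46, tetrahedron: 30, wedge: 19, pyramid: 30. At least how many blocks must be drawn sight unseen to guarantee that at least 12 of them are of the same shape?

100

An adversary could hand out at most 11 blocks per shape: 11 + 11 + 11 + 11 + 11 + 11 + 11 + 11 + 11 = 99 blocks and still no shape has 12.
Pigeonhole: one more block lands in a shape already at 11, so 100 draws are enough and 99 are not.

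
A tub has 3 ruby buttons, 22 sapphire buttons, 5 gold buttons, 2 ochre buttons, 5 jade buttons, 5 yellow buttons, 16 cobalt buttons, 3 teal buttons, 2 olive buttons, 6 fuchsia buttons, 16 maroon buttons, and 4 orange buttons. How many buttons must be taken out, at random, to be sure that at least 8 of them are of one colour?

An adversary could hand out at most 7 buttons per colour (9 colours run out sooner): 3 + 7 + 5 + 2 + 5 + 5 + 7 + 3 + 2 + 6 + 7 + 4 = 56 buttons and still no colour has 8.
Pigeonhole: one more button lands in a colour already at 7, so 57 draws are enough and 56 are not.

57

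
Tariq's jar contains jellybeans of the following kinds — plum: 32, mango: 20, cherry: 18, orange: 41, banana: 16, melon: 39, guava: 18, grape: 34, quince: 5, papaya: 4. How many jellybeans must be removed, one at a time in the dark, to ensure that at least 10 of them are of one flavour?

82

Put each drawn jellybean into a box by flavour. The largest draw with every box below 10 takes min(count, 9) from each flavour; flavours with fewer than 9 contribute all they have.
Σ min(cᵢ, 9) = 9 + 9 + 9 + 9 + 9 + 9 + 9 + 9 + 5 + 4 = 81.
Draw number 81 + 1 = 82 must push one box to 10.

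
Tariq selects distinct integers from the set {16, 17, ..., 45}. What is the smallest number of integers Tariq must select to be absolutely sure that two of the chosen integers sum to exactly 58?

18

Two chosen integers sum to 58 exactly when both halves of some pair {x, 58−x} with 16 ≤ x ≤ 58−x ≤ 42 are chosen — 13 such pairs.
The remaining 4 elements (those with no distinct partner in range) can never complete a 58-sum, so the worst case takes all of them and one from each pair: 4 + 13 = 17.
By pigeonhole, the 18th integer has to be the second member of some pair, so 17 + 1 = 18.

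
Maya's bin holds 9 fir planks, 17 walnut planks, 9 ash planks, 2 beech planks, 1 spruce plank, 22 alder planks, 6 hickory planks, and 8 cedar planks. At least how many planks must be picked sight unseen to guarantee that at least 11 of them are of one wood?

The 8 woods are the holes; the planks drawn are the pigeons.
To avoid 11 of any one wood, the worst case takes at most 10 of each wood, or every plank of a wood that has fewer than 10.
That gives 9 + 10 + 9 + 2 + 1 + 10 + 6 + 8 = 55 planks with no wood reaching 11.
The next plank forces some wood to 11, so 55 + 1 = 56.

56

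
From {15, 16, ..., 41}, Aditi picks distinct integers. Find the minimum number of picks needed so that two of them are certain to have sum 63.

18

A set avoiding the sum 63 can contain at most one of each pair {x, 63−x}, plus the 7 elements whose complement lies outside the range.
The integers 15, …, 31 (17 of them) are such a set: any two sum to at least 15+16 = 31 and at most 30+31 = 61 < 63.
By the pigeonhole principle, any 18th integer completes one of the 10 pairs, so 18 choices force a sum of 63.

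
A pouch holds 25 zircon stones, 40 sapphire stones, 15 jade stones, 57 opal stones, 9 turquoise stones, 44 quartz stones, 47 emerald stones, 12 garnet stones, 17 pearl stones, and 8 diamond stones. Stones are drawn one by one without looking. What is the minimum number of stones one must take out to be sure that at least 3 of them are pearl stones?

In the worst case for collecting pearl stones, every non-pearl stone comes out first.
There are 25 + 40 + 15 + 57 + 9 + 44 + 47 + 12 + 8 = 257 non-pearl stones altogether.
After those, each further stone must be pearl, so 257 + 3 = 260 draws guarantee 3 pearl stones.

260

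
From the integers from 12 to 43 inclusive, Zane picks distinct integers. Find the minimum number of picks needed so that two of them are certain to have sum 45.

22

Two chosen integers sum to 45 exactly when both halves of some pair {x, 45−x} with 12 ≤ x ≤ 45−x ≤ 33 are chosen — 11 such pairs.
The remaining 10 elements (those with no distinct partner in range) can never complete a 45-sum, so the worst case takes all of them and one from each pair: 10 + 11 = 21.
The 22nd integer has to be the second member of some pair, so 21 + 1 = 22.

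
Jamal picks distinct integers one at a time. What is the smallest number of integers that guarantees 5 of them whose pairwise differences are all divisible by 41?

165

Integers whose pairwise differences are multiples of 41 are exactly those sharing a remainder mod 41. The 41 residue classes mod 41 are the pigeonholes.
With 164 integers one could put 4 in each residue class and have no class reach 5.
The 165th integer pushes some class to 5, so 41·4 + 1 = 165.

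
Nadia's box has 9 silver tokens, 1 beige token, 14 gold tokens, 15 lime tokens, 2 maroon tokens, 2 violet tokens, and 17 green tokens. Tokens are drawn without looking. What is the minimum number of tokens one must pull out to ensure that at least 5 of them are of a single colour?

Pigeonhole: put each drawn token into a box by colour. The largest draw with every box below 5 takes min(count, 4) from each colour; colours with fewer than 4 contribute all they have.
Σ min(cᵢ, 4) = 4 + 1 + 4 + 4 + 2 + 2 + 4 = 21.
Draw number 21 + 1 = 22 must push one box to 5.

22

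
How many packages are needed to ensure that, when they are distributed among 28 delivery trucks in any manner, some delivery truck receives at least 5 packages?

113

With 112 packages one could put exactly 4 in each of the 28 delivery trucks, and no delivery truck would reach 5.
By the pigeonhole principle, one more package must land in a delivery truck that already has 4, giving it 5.
So 28 × 4 + 1 = 113 packages are required.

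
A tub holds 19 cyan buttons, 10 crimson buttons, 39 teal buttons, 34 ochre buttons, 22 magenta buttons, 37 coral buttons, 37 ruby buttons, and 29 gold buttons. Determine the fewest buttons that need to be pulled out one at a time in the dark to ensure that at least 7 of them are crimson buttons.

In the worst case for collecting crimson buttons, every non-crimson button comes out first.
There are 19 + 39 + 34 + 22 + 37 + 37 + 29 = 217 non-crimson buttons altogether.
After those, each further button must be crimson, so 217 + 7 = 224 draws guarantee 7 crimson buttons.

224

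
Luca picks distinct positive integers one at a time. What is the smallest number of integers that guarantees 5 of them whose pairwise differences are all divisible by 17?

69

Integers whose pairwise differences are multiples of 17 are exactly those sharing a remainder mod 17. The 17 residue classes mod 17 are the pigeonholes.
With 68 integers one could put 4 in each residue class and have no class reach 5.
The 69th integer pushes some class to 5, so 17·4 + 1 = 69.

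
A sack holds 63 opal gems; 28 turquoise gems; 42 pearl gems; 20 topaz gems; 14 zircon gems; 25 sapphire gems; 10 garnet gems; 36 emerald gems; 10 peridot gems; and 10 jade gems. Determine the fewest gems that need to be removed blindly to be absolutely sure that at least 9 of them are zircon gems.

253

In the worst case for collecting zircon gems, every non-zircon gem comes out first.
There are 63 + 28 + 42 + 20 + 25 + 10 + 36 + 10 + 10 = 244 non-zircon gems altogether.
After those, each further gem must be zircon, so 244 + 9 = 253 draws guarantee 9 zircon gems.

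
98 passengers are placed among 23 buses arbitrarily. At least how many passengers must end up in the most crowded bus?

By pigeonhole, the 23 buses are the holes and the 98 passengers are the pigeons.
If every bus held at most 4 passengers, the total would be at most 23 × 4 = 92, which is less than 98.
So some bus holds at least ⌈98/23⌉ = 5 passengers.

5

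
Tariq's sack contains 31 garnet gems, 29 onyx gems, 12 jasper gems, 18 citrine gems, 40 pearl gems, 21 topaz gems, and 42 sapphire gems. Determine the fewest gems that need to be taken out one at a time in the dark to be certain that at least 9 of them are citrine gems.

In the worst case for collecting citrine gems, every non-citrine gem comes out first.
There are 31 + 29 + 12 + 40 + 21 + 42 = 175 non-citrine gems altogether.
After those, each further gem must be citrine, so 175 + 9 = 184 draws guarantee 9 citrine gems.

184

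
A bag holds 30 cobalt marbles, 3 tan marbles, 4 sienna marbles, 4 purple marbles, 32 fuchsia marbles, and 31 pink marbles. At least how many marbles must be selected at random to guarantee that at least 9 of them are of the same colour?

Put each drawn marble into a box by colour. The largest draw with every box below 9 takes min(count, 8) from each colour; colours with fewer than 8 contribute all they have.
Σ min(cᵢ, 8) = 8 + 3 + 4 + 4 + 8 + 8 = 35.
Draw number 35 + 1 = 36 must push one box to 9.

36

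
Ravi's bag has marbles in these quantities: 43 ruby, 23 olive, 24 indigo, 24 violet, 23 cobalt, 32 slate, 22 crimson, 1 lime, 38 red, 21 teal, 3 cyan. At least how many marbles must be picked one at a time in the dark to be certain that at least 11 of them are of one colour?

95

By pigeonhole, put each drawn marble into a box by colour. The largest draw with every box below 11 takes min(count, 10) from each colour; colours with fewer than 10 contribute all they have.
Σ min(cᵢ, 10) = 10 + 10 + 10 + 10 + 10 + 10 + 10 + 1 + 10 + 10 + 3 = 94.
Draw number 94 + 1 = 95 must push one box to 11.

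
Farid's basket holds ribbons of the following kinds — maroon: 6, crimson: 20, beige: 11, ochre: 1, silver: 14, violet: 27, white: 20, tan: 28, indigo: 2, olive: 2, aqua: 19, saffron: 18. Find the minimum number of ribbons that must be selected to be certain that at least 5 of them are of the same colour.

42

The 12 colours are the holes; the ribbons drawn are the pigeons.
To avoid 5 of any one colour, the worst case takes at most 4 of each colour, or every ribbon of a colour that has fewer than 4.
That gives 4 + 4 + 4 + 1 + 4 + 4 + 4 + 4 + 2 + 2 + 4 + 4 = 41 ribbons with no colour reaching 5.
The next ribbon forces some colour to 5, so 41 + 1 = 42.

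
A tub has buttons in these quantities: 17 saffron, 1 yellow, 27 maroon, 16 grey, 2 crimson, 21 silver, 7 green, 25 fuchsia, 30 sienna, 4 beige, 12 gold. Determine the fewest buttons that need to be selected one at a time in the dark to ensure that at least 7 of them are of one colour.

An adversary could hand out at most 6 buttons per colour (yellow, crimson, beige run out sooner): 6 + 1 + 6 + 6 + 2 + 6 + 6 + 6 + 6 + 4 + 6 = 55 buttons and still no colour has 7.
One more button lands in a colour already at 6, so 56 draws are enough and 55 are not.

56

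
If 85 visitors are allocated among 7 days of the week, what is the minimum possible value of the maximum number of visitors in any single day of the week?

The 7 days of the week are the holes and the 85 visitors are the pigeons.
If every day of the week held at most 12 visitors, the total would be at most 7 × 12 = 84, which is less than 85.
So some day of the week holds at least ⌈85/7⌉ = 13 visitors.

13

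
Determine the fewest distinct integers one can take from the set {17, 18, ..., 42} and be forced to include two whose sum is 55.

16

Two chosen integers sum to 55 exactly when both halves of some pair {x, 55−x} with 17 ≤ x ≤ 55−x ≤ 38 are chosen — 11 such pairs.
The remaining 4 elements (those with no distinct partner in range) can never complete a 55-sum, so the worst case takes all of them and one from each pair: 4 + 11 = 15.
By pigeonhole, the 16th integer has to be the second member of some pair, so 15 + 1 = 16.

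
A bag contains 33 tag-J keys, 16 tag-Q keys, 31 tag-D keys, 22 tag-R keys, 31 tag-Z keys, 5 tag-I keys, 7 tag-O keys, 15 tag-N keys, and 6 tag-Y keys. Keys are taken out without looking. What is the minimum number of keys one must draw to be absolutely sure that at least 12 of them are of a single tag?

Put each drawn key into a box by tag. The largest draw with every box below 12 takes min(count, 11) from each tag; tags with fewer than 11 contribute all they have.
Σ min(cᵢ, 11) = 11 + 11 + 11 + 11 + 11 + 5 + 7 + 11 + 6 = 84.
Draw number 84 + 1 = 85 must push one box to 12.

85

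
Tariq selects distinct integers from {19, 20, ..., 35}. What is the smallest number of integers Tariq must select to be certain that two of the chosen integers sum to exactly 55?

Group the elements by complementary pair {x, 55−x}: {20,35}, {21,34}, {22,33}, …, giving 8 two-element pairs and 1 integer whose partner 55−x falls outside [19,35].
Pigeonhole: treating each of those 9 groups as a pigeonhole, one can pick one integer per group — 9 integers — with no two summing to 55.
The 10th integer lands in an occupied pair, forcing a sum of 55.

10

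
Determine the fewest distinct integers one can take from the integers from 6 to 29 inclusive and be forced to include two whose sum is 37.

Group the elements by complementary pair {x, 37−x}: {8,29}, {9,28}, {10,27}, …, giving 11 two-element pairs and 2 integers whose partner 37−x falls outside [6,29].
Treating each of those 13 groups as a pigeonhole, one can pick one integer per group — 13 integers — with no two summing to 37.
The 14th integer lands in an occupied pair, forcing a sum of 37.

14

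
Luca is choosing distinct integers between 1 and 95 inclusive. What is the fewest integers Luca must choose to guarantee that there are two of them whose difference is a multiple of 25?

Integers whose pairwise differences are multiples of 25 are exactly those sharing a remainder mod 25. The 25 residue classes mod 25 are the pigeonholes.
With 25 integers one could put 1 in each residue class and have no class reach 2.
The 26th integer pushes some class to 2, so 25·1 + 1 = 26.

26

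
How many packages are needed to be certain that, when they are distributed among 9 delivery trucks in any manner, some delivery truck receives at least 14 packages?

With 117 packages one could put exactly 13 in each of the 9 delivery trucks, and no delivery truck would reach 14.
One more package must land in a delivery truck that already has 13, giving it 14.
So 9 × 13 + 1 = 118 packages are required.

118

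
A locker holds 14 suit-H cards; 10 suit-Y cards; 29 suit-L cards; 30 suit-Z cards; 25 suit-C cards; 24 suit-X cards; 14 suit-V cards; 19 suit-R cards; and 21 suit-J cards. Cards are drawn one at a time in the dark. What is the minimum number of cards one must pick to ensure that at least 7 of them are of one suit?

55

An adversary could hand out at most 6 cards per suit: 6 + 6 + 6 + 6 + 6 + 6 + 6 + 6 + 6 = 54 cards and still no suit has 7.
One more card lands in a suit already at 6, so 55 draws are enough and 54 are not.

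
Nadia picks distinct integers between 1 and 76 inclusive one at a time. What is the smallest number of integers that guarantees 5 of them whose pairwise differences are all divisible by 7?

Integers whose pairwise differences are multiples of 7 are exactly those sharing a remainder mod 7. By the pigeonhole principle, the 7 residue classes mod 7 are the pigeonholes.
With 28 integers one could put 4 in each residue class and have no class reach 5.
The 29th integer pushes some class to 5, so 7·4 + 1 = 29.

29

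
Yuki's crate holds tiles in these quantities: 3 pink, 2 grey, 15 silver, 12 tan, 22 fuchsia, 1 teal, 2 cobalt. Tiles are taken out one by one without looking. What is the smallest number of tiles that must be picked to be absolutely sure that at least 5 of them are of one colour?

The 7 colours are the holes; the tiles drawn are the pigeons.
To avoid 5 of any one colour, the worst case takes at most 4 of each colour, or every tile of a colour that has fewer than 4.
That gives 3 + 2 + 4 + 4 + 4 + 1 + 2 = 20 tiles with no colour reaching 5.
The next tile forces some colour to 5, so 20 + 1 = 21.

21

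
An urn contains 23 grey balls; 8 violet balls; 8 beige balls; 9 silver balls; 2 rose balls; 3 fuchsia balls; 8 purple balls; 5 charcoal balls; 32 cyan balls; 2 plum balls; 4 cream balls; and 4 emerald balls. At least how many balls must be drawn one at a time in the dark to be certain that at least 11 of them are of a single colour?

74

The 12 colours are the holes; the balls drawn are the pigeons.
To avoid 11 of any one colour, the worst case takes at most 10 of each colour, or every ball of a colour that has fewer than 10.
That gives 10 + 8 + 8 + 9 + 2 + 3 + 8 + 5 + 10 + 2 + 4 + 4 = 73 balls with no colour reaching 11.
The next ball forces some colour to 11, so 73 + 1 = 74.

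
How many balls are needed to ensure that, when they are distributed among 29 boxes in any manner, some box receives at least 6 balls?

146

With 145 balls one could put exactly 5 in each of the 29 boxes, and no box would reach 6.
Pigeonhole: one more ball must land in a box that already has 5, giving it 6.
So 29 × 5 + 1 = 146 balls are required.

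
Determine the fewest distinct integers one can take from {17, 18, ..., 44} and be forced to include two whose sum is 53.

19

A set avoiding the sum 53 can contain at most one of each pair {x, 53−x}, plus the 8 elements whose complement lies outside the range.
The integers 27, …, 44 (18 of them) are such a set: any two sum to at least 27+28 = 55 > 53.
By pigeonhole, any 19th integer completes one of the 10 pairs, so 19 choices force a sum of 53.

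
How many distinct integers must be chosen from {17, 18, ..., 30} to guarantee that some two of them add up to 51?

A set avoiding the sum 51 can contain at most one of each pair {x, 51−x}, plus the 4 elements whose complement lies outside the range.
The integers 17, …, 25 (9 of them) are such a set: any two sum to at least 17+18 = 35 and at most 24+25 = 49 < 51.
Pigeonhole: any 10th integer completes one of the 5 pairs, so 10 choices force a sum of 51.

10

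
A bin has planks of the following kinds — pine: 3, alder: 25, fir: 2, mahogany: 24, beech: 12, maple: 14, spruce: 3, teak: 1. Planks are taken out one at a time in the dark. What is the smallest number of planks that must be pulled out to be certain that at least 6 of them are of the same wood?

30

Pigeonhole: put each drawn plank into a box by wood. The largest draw with every box below 6 takes min(count, 5) from each wood; woods with fewer than 5 contribute all they have.
Σ min(cᵢ, 5) = 3 + 5 + 2 + 5 + 5 + 5 + 3 + 1 = 29.
Draw number 29 + 1 = 30 must push one box to 6.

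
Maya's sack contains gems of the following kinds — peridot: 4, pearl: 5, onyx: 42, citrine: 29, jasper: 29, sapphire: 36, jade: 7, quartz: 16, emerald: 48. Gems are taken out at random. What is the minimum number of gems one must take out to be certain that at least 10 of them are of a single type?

An adversary could hand out at most 9 gems per type (peridot, pearl, jade run out sooner): 4 + 5 + 9 + 9 + 9 + 9 + 7 + 9 + 9 = 70 gems and still no type has 10.
By pigeonhole, one more gem lands in a type already at 9, so 71 draws are enough and 70 are not.

71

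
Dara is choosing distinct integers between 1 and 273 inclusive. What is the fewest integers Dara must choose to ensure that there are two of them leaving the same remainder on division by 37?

By the pigeonhole principle, the 37 residue classes mod 37 are the pigeonholes.
With 37 integers one could put 1 in each residue class and have no class reach 2.
The 38th integer pushes some class to 2, so 37·1 + 1 = 38.

38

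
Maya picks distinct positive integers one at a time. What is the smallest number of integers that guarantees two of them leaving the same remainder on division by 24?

25

The 24 residue classes mod 24 are the pigeonholes.
With 24 integers one could put 1 in each residue class and have no class reach 2.
The 25th integer pushes some class to 2, so 24·1 + 1 = 25.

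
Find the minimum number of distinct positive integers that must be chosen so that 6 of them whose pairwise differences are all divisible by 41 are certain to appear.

Integers whose pairwise differences are multiples of 41 are exactly those sharing a remainder mod 41. The 41 residue classes mod 41 are the pigeonholes.
With 205 integers one could put 5 in each residue class and have no class reach 6.
The 206th integer pushes some class to 6, so 41·5 + 1 = 206.

206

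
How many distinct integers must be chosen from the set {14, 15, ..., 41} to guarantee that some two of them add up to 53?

16

Two chosen integers sum to 53 exactly when both halves of some pair {x, 53−x} with 14 ≤ x ≤ 53−x ≤ 39 are chosen — 13 such pairs.
The remaining 2 elements (those with no distinct partner in range) can never complete a 53-sum, so the worst case takes all of them and one from each pair: 2 + 13 = 15.
Pigeonhole: the 16th integer has to be the second member of some pair, so 15 + 1 = 16.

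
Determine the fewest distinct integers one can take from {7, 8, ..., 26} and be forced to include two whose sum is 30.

13

A set avoiding the sum 30 can contain at most one of each pair {x, 30−x}, plus the 4 elements whose complement lies outside the range or equal to its own complement.
The integers 15, …, 26 (12 of them) are such a set: any two sum to at least 15+16 = 31 > 30.
Any 13th integer completes one of the 8 pairs, so 13 choices force a sum of 30.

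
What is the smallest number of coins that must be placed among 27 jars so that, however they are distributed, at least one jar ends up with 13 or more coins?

With 324 coins one could put exactly 12 in each of the 27 jars, and no jar would reach 13.
By the pigeonhole principle, one more coin must land in a jar that already has 12, giving it 13.
So 27 × 12 + 1 = 325 coins are required.

325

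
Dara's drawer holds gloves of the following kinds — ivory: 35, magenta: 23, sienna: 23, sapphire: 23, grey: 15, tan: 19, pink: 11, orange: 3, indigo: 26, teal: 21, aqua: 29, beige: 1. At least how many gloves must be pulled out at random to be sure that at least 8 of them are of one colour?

By pigeonhole, put each drawn glove into a box by colour. The largest draw with every box below 8 takes min(count, 7) from each colour; colours with fewer than 7 contribute all they have.
Σ min(cᵢ, 7) = 7 + 7 + 7 + 7 + 7 + 7 + 7 + 3 + 7 + 7 + 7 + 1 = 74.
Draw number 74 + 1 = 75 must push one box to 8.

75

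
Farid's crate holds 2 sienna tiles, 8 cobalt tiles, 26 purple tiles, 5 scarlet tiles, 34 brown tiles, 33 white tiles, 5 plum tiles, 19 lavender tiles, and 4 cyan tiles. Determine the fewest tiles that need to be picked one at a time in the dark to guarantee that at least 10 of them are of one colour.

An adversary could hand out at most 9 tiles per colour (5 colours run out sooner): 2 + 8 + 9 + 5 + 9 + 9 + 5 + 9 + 4 = 60 tiles and still no colour has 10.
Pigeonhole: one more tile lands in a colour already at 9, so 61 draws are enough and 60 are not.

61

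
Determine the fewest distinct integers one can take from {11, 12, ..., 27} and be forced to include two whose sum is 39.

10

Group the elements by complementary pair {x, 39−x}: {12,27}, {13,26}, {14,25}, …, giving 8 two-element pairs and 1 integer whose partner 39−x falls outside [11,27].
Treating each of those 9 groups as a pigeonhole, one can pick one integer per group — 9 integers — with no two summing to 39.
The 10th integer lands in an occupied pair, forcing a sum of 39.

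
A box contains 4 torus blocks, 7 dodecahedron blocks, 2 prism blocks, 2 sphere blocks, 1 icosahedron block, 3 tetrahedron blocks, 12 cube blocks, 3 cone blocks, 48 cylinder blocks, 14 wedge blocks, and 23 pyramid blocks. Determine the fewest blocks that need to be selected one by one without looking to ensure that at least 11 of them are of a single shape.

63

Put each drawn block into a box by shape. The largest draw with every box below 11 takes min(count, 10) from each shape; shapes with fewer than 10 contribute all they have.
Σ min(cᵢ, 10) = 4 + 7 + 2 + 2 + 1 + 3 + 10 + 3 + 10 + 10 + 10 = 62.
Draw number 62 + 1 = 63 must push one box to 11.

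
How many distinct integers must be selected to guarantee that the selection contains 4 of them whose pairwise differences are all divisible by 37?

112

Integers whose pairwise differences are multiples of 37 are exactly those sharing a remainder mod 37. The 37 residue classes mod 37 are the pigeonholes.
With 111 integers one could put 3 in each residue class and have no class reach 4.
The 112th integer pushes some class to 4, so 37·3 + 1 = 112.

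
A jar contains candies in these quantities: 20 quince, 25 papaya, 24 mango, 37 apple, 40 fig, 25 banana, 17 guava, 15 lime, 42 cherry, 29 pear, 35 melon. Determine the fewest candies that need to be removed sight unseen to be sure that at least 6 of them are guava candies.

In the worst case for collecting guava candies, every non-guava candy comes out first.
There are 20 + 25 + 24 + 37 + 40 + 25 + 15 + 42 + 29 + 35 = 292 non-guava candies altogether.
After those, each further candy must be guava, so 292 + 6 = 298 draws guarantee 6 guava candies.

298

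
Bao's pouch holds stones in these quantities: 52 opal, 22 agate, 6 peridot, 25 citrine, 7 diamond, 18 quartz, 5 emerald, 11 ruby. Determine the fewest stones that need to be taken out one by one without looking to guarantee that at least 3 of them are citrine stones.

124

In the worst case for collecting citrine stones, every non-citrine stone comes out first.
There are 52 + 22 + 6 + 7 + 18 + 5 + 11 = 121 non-citrine stones altogether.
After those, each further stone must be citrine, so 121 + 3 = 124 draws guarantee 3 citrine stones.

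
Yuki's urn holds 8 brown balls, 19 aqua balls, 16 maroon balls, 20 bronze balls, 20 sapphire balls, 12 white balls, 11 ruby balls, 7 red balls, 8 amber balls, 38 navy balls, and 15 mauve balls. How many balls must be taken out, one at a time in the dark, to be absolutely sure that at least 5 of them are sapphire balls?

159

In the worst case for collecting sapphire balls, every non-sapphire ball comes out first.
There are 8 + 19 + 16 + 20 + 12 + 11 + 7 + 8 + 38 + 15 = 154 non-sapphire balls altogether.
After those, each further ball must be sapphire, so 154 + 5 = 159 draws guarantee 5 sapphire balls.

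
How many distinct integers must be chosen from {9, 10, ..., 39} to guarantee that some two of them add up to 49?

A set avoiding the sum 49 can contain at most one of each pair {x, 49−x}, plus the 1 element whose complement lies outside the range.
The integers 9, …, 24 (16 of them) are such a set: any two sum to at least 9+10 = 19 and at most 23+24 = 47 < 49.
By the pigeonhole principle, any 17th integer completes one of the 15 pairs, so 17 choices force a sum of 49.

17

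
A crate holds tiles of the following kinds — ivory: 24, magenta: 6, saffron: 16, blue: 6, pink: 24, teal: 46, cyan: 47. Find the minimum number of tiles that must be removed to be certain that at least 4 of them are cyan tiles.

126

In the worst case for collecting cyan tiles, every non-cyan tile comes out first.
There are 24 + 6 + 16 + 6 + 24 + 46 = 122 non-cyan tiles altogether.
After those, each further tile must be cyan, so 122 + 4 = 126 draws guarantee 4 cyan tiles.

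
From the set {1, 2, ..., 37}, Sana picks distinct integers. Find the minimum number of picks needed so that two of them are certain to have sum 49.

25

Group the elements by complementary pair {x, 49−x}: {12,37}, {13,36}, {14,35}, …, giving 13 two-element pairs and 11 integers whose partner 49−x falls outside [1,37].
Treating each of those 24 groups as a pigeonhole, one can pick one integer per group — 24 integers — with no two summing to 49.
The 25th integer lands in an occupied pair, forcing a sum of 49.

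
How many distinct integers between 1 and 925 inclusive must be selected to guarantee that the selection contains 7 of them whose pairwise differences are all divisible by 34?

205

Integers whose pairwise differences are multiples of 34 are exactly those sharing a remainder mod 34. Pigeonhole: the 34 residue classes mod 34 are the pigeonholes.
With 204 integers one could put 6 in each residue class and have no class reach 7.
The 205th integer pushes some class to 7, so 34·6 + 1 = 205.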